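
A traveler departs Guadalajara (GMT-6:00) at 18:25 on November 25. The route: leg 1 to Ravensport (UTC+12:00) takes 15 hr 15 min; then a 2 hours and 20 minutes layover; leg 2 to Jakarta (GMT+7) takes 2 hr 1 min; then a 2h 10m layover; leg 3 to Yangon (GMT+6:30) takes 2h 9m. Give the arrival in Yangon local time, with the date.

06:50 on November 27

Convert departure to UTC: 18:25 + 6:00 = 00:25 UTC on Nov 26.
Add 15 hours and 15 minutes leg 1 → 15:40 UTC.
Add 2 hours 20 minutes layover in Ravensport → 18:00 UTC.
Add 2 hours and 1 minute leg 2 → 20:01 UTC.
Add 2 hours 10 minutes layover in Jakarta → 22:11 UTC.
Add 2 hours 9 minutes leg 3 → 00:20 UTC (Nov 27).
Yangon is UTC+6:30, so local arrival = 00:20 + 6:30 = 06:50 on Nov 27.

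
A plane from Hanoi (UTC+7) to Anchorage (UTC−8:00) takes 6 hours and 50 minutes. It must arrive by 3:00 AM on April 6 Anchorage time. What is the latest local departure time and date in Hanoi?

11:10 AM on Apr 6

Target arrival in UTC: 3:00 AM + 8:00 = 11:00 AM on Apr 6.
Subtract 6 hours 50 minutes → departure 4:10 AM UTC on Apr 6.
Hanoi is UTC+7:00: 4:10 AM + 7:00 = 11:10 AM on Apr 6.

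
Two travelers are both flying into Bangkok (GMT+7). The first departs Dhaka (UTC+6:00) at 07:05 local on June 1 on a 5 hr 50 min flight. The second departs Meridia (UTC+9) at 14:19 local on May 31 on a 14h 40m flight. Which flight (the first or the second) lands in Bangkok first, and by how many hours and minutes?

the second, by 10 hours 56 minutes

Flight 1 in UTC: 07:05 − 6:00 = 01:05 on Jun 1.
+5 hours 50 minutes → arrive 06:55 UTC on Jun 1.
Flight 2 in UTC: 14:19 − 9:00 = 05:19 on May 31.
+14 hours and 40 minutes → arrive 19:59 UTC on May 31.
Flight 2 lands earlier by 10 hours 56 minutes.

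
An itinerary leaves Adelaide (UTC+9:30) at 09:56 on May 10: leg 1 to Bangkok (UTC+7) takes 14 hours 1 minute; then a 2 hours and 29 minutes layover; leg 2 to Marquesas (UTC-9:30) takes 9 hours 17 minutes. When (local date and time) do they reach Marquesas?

16:43 on May 10

Convert departure to UTC: 09:56 − 9:30 = 00:26 UTC on May 10.
Add 14 hours and 1 minute leg 1 → 14:27 UTC.
Add 2 hours and 29 minutes layover in Bangkok → 16:56 UTC.
Add 9 hours and 17 minutes leg 2 → 02:13 UTC (May 11).
Marquesas is UTC−9:30, so local arrival = 02:13 − 9:30 = 16:43 on May 10.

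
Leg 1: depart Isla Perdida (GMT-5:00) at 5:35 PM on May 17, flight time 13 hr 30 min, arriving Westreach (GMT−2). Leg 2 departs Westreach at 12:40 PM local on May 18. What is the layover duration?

Convert departure to UTC: 5:35 PM + 5:00 = 10:35 PM UTC on May 17.
Add 13 hours and 30 minutes flight time → 12:05 PM UTC (May 18).
Westreach is UTC−2:00, so local arrival = 12:05 PM − 2:00 = 10:05 AM on May 18.
Layover = 12:40 PM − 10:05 AM = 2 hours 35 minutes.

2 hours 35 minutes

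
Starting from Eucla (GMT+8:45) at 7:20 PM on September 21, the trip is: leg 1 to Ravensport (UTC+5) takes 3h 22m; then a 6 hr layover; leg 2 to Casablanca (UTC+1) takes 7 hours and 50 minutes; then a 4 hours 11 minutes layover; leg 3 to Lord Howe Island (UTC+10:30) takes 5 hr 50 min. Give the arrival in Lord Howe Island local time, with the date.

12:18 AM on Sep 23

Convert departure to UTC: 7:20 PM − 8:45 = 10:35 AM UTC on Sep 21.
Add 3 hours and 22 minutes leg 1 → 1:57 PM UTC.
Add 6 hours layover in Ravensport → 7:57 PM UTC.
Add 7 hours and 50 minutes leg 2 → 3:47 AM UTC (Sep 22).
Add 4 hours and 11 minutes layover in Casablanca → 7:58 AM UTC.
Add 5 hours 50 minutes leg 3 → 1:48 PM UTC.
Lord Howe Island is UTC+10:30, so local arrival = 1:48 PM + 10:30 = 12:18 AM on Sep 23.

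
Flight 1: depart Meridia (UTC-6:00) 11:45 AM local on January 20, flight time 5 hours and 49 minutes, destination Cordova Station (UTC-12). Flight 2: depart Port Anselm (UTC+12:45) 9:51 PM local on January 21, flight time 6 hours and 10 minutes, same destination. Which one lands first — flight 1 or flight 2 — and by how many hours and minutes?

the first, by 15 hours 42 minutes

Flight 1 in UTC: 11:45 AM + 6:00 = 5:45 PM on Jan 20.
+5 hours 49 minutes → arrive 11:34 PM UTC on Jan 20.
Flight 2 in UTC: 9:51 PM − 12:45 = 9:06 AM on Jan 21.
+6 hours and 10 minutes → arrive 3:16 PM UTC on Jan 21.
Flight 1 lands earlier by 15 hours 42 minutes.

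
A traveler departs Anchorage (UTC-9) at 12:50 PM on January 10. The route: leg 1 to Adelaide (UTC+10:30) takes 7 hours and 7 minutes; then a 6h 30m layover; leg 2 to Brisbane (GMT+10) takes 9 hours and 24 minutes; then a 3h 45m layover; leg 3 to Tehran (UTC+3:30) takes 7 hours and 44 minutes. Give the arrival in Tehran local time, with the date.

11:50 AM on Jan 12

Convert departure to UTC: 12:50 PM + 9:00 = 9:50 PM UTC on Jan 10.
Add 7 hours and 7 minutes leg 1 → 4:57 AM UTC (Jan 11).
Add 6 hours and 30 minutes layover in Adelaide → 11:27 AM UTC.
Add 9 hours 24 minutes leg 2 → 8:51 PM UTC.
Add 3 hours 45 minutes layover in Brisbane → 12:36 AM UTC (Jan 12).
Add 7 hours and 44 minutes leg 3 → 8:20 AM UTC.
Tehran is UTC+3:30, so local arrival = 8:20 AM + 3:30 = 11:50 AM on Jan 12.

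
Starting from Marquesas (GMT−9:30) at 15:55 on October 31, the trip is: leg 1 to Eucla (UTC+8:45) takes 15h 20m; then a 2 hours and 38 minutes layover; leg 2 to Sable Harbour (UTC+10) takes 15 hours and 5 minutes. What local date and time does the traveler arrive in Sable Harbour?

Convert departure to UTC: 15:55 + 9:30 = 01:25 UTC on Nov 1.
Add 15 hours and 20 minutes leg 1 → 16:45 UTC.
Add 2 hours and 38 minutes layover in Eucla → 19:23 UTC.
Add 15 hours 5 minutes leg 2 → 10:28 UTC (Nov 2).
Sable Harbour is UTC+10:00, so local arrival = 10:28 + 10:00 = 20:28 on Nov 2.

20:28 on November 2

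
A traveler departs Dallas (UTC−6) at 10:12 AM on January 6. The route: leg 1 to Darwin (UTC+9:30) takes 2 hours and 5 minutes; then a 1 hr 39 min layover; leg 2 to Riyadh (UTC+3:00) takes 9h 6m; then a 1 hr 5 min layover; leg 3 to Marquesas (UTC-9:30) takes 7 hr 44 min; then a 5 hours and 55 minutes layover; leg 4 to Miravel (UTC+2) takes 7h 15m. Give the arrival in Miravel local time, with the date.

5:01 AM on January 8

Convert departure to UTC: 10:12 AM + 6:00 = 4:12 PM UTC on Jan 6.
Add 2 hours 5 minutes leg 1 → 6:17 PM UTC.
Add 1 hour and 39 minutes layover in Darwin → 7:56 PM UTC.
Add 9 hours and 6 minutes leg 2 → 5:02 AM UTC (Jan 7).
Add 1 hour and 5 minutes layover in Riyadh → 6:07 AM UTC.
Add 7 hours 44 minutes leg 3 → 1:51 PM UTC.
Add 5 hours 55 minutes layover in Marquesas → 7:46 PM UTC.
Add 7 hours and 15 minutes leg 4 → 3:01 AM UTC (Jan 8).
Miravel is UTC+2:00, so local arrival = 3:01 AM + 2:00 = 5:01 AM on Jan 8.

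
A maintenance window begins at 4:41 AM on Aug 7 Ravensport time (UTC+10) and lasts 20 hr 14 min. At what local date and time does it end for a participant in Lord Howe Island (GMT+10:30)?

1:25 AM on Aug 8

Convert start to UTC: 4:41 AM − 10:00 = 6:41 PM UTC on Aug 6.
Add 20 hours and 14 minutes duration → 2:55 PM UTC (Aug 7).
Lord Howe Island is UTC+10:30, so local end time = 2:55 PM + 10:30 = 1:25 AM on Aug 8.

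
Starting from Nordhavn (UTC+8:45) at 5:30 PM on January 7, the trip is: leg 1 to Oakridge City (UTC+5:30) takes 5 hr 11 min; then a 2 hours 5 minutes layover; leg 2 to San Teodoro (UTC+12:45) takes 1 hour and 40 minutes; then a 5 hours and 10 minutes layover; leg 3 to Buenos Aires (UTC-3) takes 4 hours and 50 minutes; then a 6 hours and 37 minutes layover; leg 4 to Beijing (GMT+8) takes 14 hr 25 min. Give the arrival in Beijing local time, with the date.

8:43 AM on January 9

Convert departure to UTC: 5:30 PM − 8:45 = 8:45 AM UTC on Jan 7.
Add 5 hours 11 minutes leg 1 → 1:56 PM UTC.
Add 2 hours and 5 minutes layover in Oakridge City → 4:01 PM UTC.
Add 1 hour 40 minutes leg 2 → 5:41 PM UTC.
Add 5 hours 10 minutes layover in San Teodoro → 10:51 PM UTC.
Add 4 hours and 50 minutes leg 3 → 3:41 AM UTC (Jan 8).
Add 6 hours 37 minutes layover in Buenos Aires → 10:18 AM UTC.
Add 14 hours 25 minutes leg 4 → 12:43 AM UTC (Jan 9).
Beijing is UTC+8:00, so local arrival = 12:43 AM + 8:00 = 8:43 AM on Jan 9.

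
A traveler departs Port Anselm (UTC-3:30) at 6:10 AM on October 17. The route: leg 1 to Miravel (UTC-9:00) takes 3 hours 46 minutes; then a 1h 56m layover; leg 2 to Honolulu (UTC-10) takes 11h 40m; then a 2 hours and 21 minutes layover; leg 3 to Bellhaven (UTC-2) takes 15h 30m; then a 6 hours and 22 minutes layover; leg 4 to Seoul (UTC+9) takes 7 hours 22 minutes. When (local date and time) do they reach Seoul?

Convert departure to UTC: 6:10 AM + 3:30 = 9:40 AM UTC on Oct 17.
Add 3 hours 46 minutes leg 1 → 1:26 PM UTC.
Add 1 hour and 56 minutes layover in Miravel → 3:22 PM UTC.
Add 11 hours and 40 minutes leg 2 → 3:02 AM UTC (Oct 18).
Add 2 hours 21 minutes layover in Honolulu → 5:23 AM UTC.
Add 15 hours and 30 minutes leg 3 → 8:53 PM UTC.
Add 6 hours and 22 minutes layover in Bellhaven → 3:15 AM UTC (Oct 19).
Add 7 hours 22 minutes leg 4 → 10:37 AM UTC.
Seoul is UTC+9:00, so local arrival = 10:37 AM + 9:00 = 7:37 PM on Oct 19.

7:37 PM on October 19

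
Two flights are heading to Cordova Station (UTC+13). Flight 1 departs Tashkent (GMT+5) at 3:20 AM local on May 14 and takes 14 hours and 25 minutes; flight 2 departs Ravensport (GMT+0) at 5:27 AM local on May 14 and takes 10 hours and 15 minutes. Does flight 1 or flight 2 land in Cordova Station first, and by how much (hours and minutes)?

Flight 1 in UTC: 3:20 AM − 5:00 = 10:20 PM on May 13.
+14 hours 25 minutes → arrive 12:45 PM UTC on May 14.
Flight 2 departs at 5:27 AM UTC (May 14).
+10 hours and 15 minutes → arrive 3:42 PM UTC on May 14.
Flight 1 lands earlier by 2 hours 57 minutes.

the first, by 2 hours 57 minutes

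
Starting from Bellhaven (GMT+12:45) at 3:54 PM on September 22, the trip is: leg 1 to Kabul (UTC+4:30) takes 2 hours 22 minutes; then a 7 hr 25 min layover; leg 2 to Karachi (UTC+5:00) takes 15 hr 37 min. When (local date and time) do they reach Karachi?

9:33 AM on September 23

Convert departure to UTC: 3:54 PM − 12:45 = 3:09 AM UTC on Sep 22.
Add 2 hours 22 minutes leg 1 → 5:31 AM UTC.
Add 7 hours and 25 minutes layover in Kabul → 12:56 PM UTC.
Add 15 hours 37 minutes leg 2 → 4:33 AM UTC (Sep 23).
Karachi is UTC+5:00, so local arrival = 4:33 AM + 5:00 = 9:33 AM on Sep 23.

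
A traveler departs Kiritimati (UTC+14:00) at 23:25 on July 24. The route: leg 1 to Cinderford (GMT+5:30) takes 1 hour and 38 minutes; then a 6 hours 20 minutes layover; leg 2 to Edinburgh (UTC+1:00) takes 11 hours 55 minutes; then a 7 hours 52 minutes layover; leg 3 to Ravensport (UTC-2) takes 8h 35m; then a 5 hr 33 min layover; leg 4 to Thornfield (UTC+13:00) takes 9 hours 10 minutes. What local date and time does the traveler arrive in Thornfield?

01:28 on July 27

Convert departure to UTC: 23:25 − 14:00 = 09:25 UTC on Jul 24.
Add 1 hour 38 minutes leg 1 → 11:03 UTC.
Add 6 hours and 20 minutes layover in Cinderford → 17:23 UTC.
Add 11 hours and 55 minutes leg 2 → 05:18 UTC (Jul 25).
Add 7 hours 52 minutes layover in Edinburgh → 13:10 UTC.
Add 8 hours and 35 minutes leg 3 → 21:45 UTC.
Add 5 hours 33 minutes layover in Ravensport → 03:18 UTC (Jul 26).
Add 9 hours and 10 minutes leg 4 → 12:28 UTC.
Thornfield is UTC+13:00, so local arrival = 12:28 + 13:00 = 01:28 on Jul 27.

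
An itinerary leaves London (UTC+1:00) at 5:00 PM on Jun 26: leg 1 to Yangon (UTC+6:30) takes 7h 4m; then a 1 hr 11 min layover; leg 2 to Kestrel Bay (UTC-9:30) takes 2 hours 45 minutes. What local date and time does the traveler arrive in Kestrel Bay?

Convert departure to UTC: 5:00 PM − 1:00 = 4:00 PM UTC on Jun 26.
Add 7 hours and 4 minutes leg 1 → 11:04 PM UTC.
Add 1 hour 11 minutes layover in Yangon → 12:15 AM UTC (Jun 27).
Add 2 hours 45 minutes leg 2 → 3:00 AM UTC.
Kestrel Bay is UTC−9:30, so local arrival = 3:00 AM − 9:30 = 5:30 PM on Jun 26.

5:30 PM on June 26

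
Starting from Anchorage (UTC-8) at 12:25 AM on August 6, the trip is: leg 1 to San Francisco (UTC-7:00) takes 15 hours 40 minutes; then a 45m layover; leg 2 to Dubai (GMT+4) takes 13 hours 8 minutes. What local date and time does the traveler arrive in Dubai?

5:58 PM on Aug 7

Convert departure to UTC: 12:25 AM + 8:00 = 8:25 AM UTC on Aug 6.
Add 15 hours 40 minutes leg 1 → 12:05 AM UTC (Aug 7).
Add 45 minutes layover in San Francisco → 12:50 AM UTC.
Add 13 hours and 8 minutes leg 2 → 1:58 PM UTC.
Dubai is UTC+4:00, so local arrival = 1:58 PM + 4:00 = 5:58 PM on Aug 7.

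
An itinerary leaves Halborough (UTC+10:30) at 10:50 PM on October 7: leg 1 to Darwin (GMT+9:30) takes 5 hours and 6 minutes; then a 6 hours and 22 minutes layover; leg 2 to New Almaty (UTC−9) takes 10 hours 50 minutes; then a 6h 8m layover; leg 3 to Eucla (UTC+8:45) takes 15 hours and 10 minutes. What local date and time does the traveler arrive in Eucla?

Convert departure to UTC: 10:50 PM − 10:30 = 12:20 PM UTC on Oct 7.
Add 5 hours and 6 minutes leg 1 → 5:26 PM UTC.
Add 6 hours 22 minutes layover in Darwin → 11:48 PM UTC.
Add 10 hours and 50 minutes leg 2 → 10:38 AM UTC (Oct 8).
Add 6 hours 8 minutes layover in New Almaty → 4:46 PM UTC.
Add 15 hours 10 minutes leg 3 → 7:56 AM UTC (Oct 9).
Eucla is UTC+8:45, so local arrival = 7:56 AM + 8:45 = 4:41 PM on Oct 9.

4:41 PM on October 9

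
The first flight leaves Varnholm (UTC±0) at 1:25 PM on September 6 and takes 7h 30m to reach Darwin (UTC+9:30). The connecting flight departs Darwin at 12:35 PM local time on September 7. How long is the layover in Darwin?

Varnholm is at UTC+0, so departure is already 1:25 PM UTC on Sep 6.
Add 7 hours 30 minutes flight time → 8:55 PM UTC.
Darwin is UTC+9:30, so local arrival = 8:55 PM + 9:30 = 6:25 AM on Sep 7.
Layover = 12:35 PM − 6:25 AM = 6 hours 10 minutes.

6 hours 10 minutes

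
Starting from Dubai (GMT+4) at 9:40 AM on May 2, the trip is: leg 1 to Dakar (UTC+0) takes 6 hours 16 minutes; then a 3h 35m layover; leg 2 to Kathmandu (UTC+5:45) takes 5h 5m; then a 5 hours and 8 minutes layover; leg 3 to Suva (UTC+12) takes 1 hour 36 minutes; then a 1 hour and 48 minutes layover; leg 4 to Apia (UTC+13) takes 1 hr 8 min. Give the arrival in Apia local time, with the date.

7:16 PM on May 3

Convert departure to UTC: 9:40 AM − 4:00 = 5:40 AM UTC on May 2.
Add 6 hours 16 minutes leg 1 → 11:56 AM UTC.
Add 3 hours 35 minutes layover in Dakar → 3:31 PM UTC.
Add 5 hours and 5 minutes leg 2 → 8:36 PM UTC.
Add 5 hours and 8 minutes layover in Kathmandu → 1:44 AM UTC (May 3).
Add 1 hour and 36 minutes leg 3 → 3:20 AM UTC.
Add 1 hour and 48 minutes layover in Suva → 5:08 AM UTC.
Add 1 hour and 8 minutes leg 4 → 6:16 AM UTC.
Apia is UTC+13:00, so local arrival = 6:16 AM + 13:00 = 7:16 PM on May 3.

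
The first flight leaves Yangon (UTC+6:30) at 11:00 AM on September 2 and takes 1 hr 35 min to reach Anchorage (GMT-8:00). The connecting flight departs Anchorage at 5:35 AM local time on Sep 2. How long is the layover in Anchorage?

Convert departure to UTC: 11:00 AM − 6:30 = 4:30 AM UTC on Sep 2.
Add 1 hour and 35 minutes flight time → 6:05 AM UTC.
Anchorage is UTC−8:00, so local arrival = 6:05 AM − 8:00 = 10:05 PM on Sep 1.
Layover = 5:35 AM − 10:05 PM (+1 day) = 7 hours 30 minutes.

7 hours 30 minutes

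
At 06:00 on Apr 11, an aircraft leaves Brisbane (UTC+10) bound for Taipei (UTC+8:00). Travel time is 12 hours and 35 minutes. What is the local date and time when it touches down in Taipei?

Convert departure to UTC: 06:00 − 10:00 = 20:00 UTC on Apr 10.
Add 12 hours 35 minutes travel time → 08:35 UTC (Apr 11).
Taipei is UTC+8:00, so local arrival = 08:35 + 8:00 = 16:35 on Apr 11.

16:35 on April 11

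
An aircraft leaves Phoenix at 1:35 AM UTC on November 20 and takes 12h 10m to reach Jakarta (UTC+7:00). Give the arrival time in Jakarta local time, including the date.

8:45 PM on Nov 20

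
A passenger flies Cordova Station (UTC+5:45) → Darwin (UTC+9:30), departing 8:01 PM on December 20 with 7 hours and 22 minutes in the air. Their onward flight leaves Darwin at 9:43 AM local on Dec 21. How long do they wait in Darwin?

Convert departure to UTC: 8:01 PM − 5:45 = 2:16 PM UTC on Dec 20.
Add 7 hours 22 minutes flight time → 9:38 PM UTC.
Darwin is UTC+9:30, so local arrival = 9:38 PM + 9:30 = 7:08 AM on Dec 21.
Layover = 9:43 AM − 7:08 AM = 2 hours 35 minutes.

2 hours 35 minutes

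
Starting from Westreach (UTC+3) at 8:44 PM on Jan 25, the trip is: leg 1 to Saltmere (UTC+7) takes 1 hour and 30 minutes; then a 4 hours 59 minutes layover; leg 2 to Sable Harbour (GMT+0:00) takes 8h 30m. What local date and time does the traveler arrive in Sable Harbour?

Convert departure to UTC: 8:44 PM − 3:00 = 5:44 PM UTC on Jan 25.
Add 1 hour 30 minutes leg 1 → 7:14 PM UTC.
Add 4 hours 59 minutes layover in Saltmere → 12:13 AM UTC (Jan 26).
Add 8 hours 30 minutes leg 2 → 8:43 AM UTC.
Sable Harbour is UTC+0, so local arrival is the same: 8:43 AM on Jan 26.

8:43 AM on January 26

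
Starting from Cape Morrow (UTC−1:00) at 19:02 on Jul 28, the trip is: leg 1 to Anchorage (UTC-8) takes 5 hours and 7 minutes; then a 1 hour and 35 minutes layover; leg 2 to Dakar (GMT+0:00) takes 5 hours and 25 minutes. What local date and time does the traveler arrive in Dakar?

08:09 on Jul 29

Convert departure to UTC: 19:02 + 1:00 = 20:02 UTC on Jul 28.
Add 5 hours 7 minutes leg 1 → 01:09 UTC (Jul 29).
Add 1 hour 35 minutes layover in Anchorage → 02:44 UTC.
Add 5 hours and 25 minutes leg 2 → 08:09 UTC.
Dakar is UTC+0, so local arrival is the same: 08:09 on Jul 29.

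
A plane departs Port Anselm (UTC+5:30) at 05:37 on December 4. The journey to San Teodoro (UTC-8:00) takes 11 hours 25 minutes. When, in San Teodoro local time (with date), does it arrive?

Convert departure to UTC: 05:37 − 5:30 = 00:07 UTC on Dec 4.
Add 11 hours 25 minutes travel time → 11:32 UTC.
San Teodoro is UTC−8:00, so local arrival = 11:32 − 8:00 = 03:32 on Dec 4.

03:32 on Dec 4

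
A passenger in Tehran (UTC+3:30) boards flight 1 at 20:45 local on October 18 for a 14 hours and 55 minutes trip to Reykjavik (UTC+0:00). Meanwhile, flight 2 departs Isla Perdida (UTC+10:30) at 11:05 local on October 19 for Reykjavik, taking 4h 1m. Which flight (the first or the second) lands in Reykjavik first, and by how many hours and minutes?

Flight 1 in UTC: 20:45 − 3:30 = 17:15 on Oct 18.
+14 hours 55 minutes → arrive 08:10 UTC on Oct 19.
Flight 2 in UTC: 11:05 − 10:30 = 00:35 on Oct 19.
+4 hours and 1 minute → arrive 04:36 UTC on Oct 19.
Flight 2 lands earlier by 3 hours 34 minutes.

the second, by 3 hours 34 minutes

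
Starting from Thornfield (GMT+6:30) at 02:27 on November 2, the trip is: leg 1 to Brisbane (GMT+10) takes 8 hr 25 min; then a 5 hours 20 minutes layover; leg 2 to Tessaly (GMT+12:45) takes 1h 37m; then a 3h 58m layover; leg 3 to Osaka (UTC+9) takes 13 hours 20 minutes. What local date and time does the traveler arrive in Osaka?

13:37 on Nov 3

Convert departure to UTC: 02:27 − 6:30 = 19:57 UTC on Nov 1.
Add 8 hours 25 minutes leg 1 → 04:22 UTC (Nov 2).
Add 5 hours and 20 minutes layover in Brisbane → 09:42 UTC.
Add 1 hour 37 minutes leg 2 → 11:19 UTC.
Add 3 hours 58 minutes layover in Tessaly → 15:17 UTC.
Add 13 hours 20 minutes leg 3 → 04:37 UTC (Nov 3).
Osaka is UTC+9:00, so local arrival = 04:37 + 9:00 = 13:37 on Nov 3.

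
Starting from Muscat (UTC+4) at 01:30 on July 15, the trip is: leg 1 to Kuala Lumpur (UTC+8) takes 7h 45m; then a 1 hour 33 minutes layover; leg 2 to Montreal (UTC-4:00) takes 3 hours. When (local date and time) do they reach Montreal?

05:48 on Jul 15

Convert departure to UTC: 01:30 − 4:00 = 21:30 UTC on Jul 14.
Add 7 hours 45 minutes leg 1 → 05:15 UTC (Jul 15).
Add 1 hour 33 minutes layover in Kuala Lumpur → 06:48 UTC.
Add 3 hours leg 2 → 09:48 UTC.
Montreal is UTC−4:00, so local arrival = 09:48 − 4:00 = 05:48 on Jul 15.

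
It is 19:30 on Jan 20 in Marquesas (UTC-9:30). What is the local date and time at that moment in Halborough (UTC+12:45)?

17:45 on January 21

Halborough is 22:15 ahead of Marquesas.
Shift by the zone difference: 19:30 + 22:15 = 17:45 on Jan 21 in Halborough.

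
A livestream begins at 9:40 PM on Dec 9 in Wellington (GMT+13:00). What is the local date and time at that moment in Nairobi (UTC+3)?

11:40 AM on December 9

In UTC: 9:40 PM − 13:00 = 8:40 AM on Dec 9.
Nairobi is UTC+3:00: 8:40 AM + 3:00 = 11:40 AM on Dec 9.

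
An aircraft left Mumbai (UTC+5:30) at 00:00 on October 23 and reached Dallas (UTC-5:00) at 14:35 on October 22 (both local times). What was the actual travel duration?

1 hour 5 minutes

Departure in UTC: 00:00 − 5:30 = 18:30 on Oct 22.
Arrival in UTC: 14:35 + 5:00 = 19:35 on Oct 22.
Elapsed = 19:35 − 18:30 = 1 hour 5 minutes.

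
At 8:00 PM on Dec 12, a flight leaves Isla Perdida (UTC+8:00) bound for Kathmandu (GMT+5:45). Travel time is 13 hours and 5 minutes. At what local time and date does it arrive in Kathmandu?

Kathmandu is 2:15 behind Isla Perdida.
After 13 hours 5 minutes it is 9:05 AM (Dec 13) in Isla Perdida.
Shift by the zone difference: 9:05 AM − 2:15 = 6:50 AM on Dec 13 in Kathmandu.

6:50 AM on Dec 13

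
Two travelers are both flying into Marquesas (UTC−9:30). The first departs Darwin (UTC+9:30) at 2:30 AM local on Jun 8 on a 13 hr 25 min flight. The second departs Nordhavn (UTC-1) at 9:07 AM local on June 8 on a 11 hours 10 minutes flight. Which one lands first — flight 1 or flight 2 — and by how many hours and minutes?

Flight 1 in UTC: 2:30 AM − 9:30 = 5:00 PM on Jun 7.
+13 hours and 25 minutes → arrive 6:25 AM UTC on Jun 8.
Flight 2 in UTC: 9:07 AM + 1:00 = 10:07 AM on Jun 8.
+11 hours and 10 minutes → arrive 9:17 PM UTC on Jun 8.
Flight 1 lands earlier by 14 hours 52 minutes.

the first, by 14 hours 52 minutes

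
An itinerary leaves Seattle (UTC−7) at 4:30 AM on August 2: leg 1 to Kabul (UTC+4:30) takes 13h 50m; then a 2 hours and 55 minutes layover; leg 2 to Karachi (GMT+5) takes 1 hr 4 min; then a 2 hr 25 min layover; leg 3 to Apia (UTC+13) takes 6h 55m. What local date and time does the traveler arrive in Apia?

3:39 AM on Aug 4

Convert departure to UTC: 4:30 AM + 7:00 = 11:30 AM UTC on Aug 2.
Add 13 hours 50 minutes leg 1 → 1:20 AM UTC (Aug 3).
Add 2 hours 55 minutes layover in Kabul → 4:15 AM UTC.
Add 1 hour 4 minutes leg 2 → 5:19 AM UTC.
Add 2 hours and 25 minutes layover in Karachi → 7:44 AM UTC.
Add 6 hours 55 minutes leg 3 → 2:39 PM UTC.
Apia is UTC+13:00, so local arrival = 2:39 PM + 13:00 = 3:39 AM on Aug 4.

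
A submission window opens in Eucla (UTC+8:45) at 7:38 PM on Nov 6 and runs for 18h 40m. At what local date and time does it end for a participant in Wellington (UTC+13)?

Convert start to UTC: 7:38 PM − 8:45 = 10:53 AM UTC on Nov 6.
Add 18 hours 40 minutes duration → 5:33 AM UTC (Nov 7).
Wellington is UTC+13:00, so local end time = 5:33 AM + 13:00 = 6:33 PM on Nov 7.

6:33 PM on November 7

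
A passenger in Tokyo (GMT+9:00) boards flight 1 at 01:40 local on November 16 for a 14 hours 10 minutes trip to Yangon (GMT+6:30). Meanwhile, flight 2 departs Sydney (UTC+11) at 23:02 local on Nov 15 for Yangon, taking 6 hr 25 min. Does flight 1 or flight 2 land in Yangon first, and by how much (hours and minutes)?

Flight 1 in UTC: 01:40 − 9:00 = 16:40 on Nov 15.
+14 hours 10 minutes → arrive 06:50 UTC on Nov 16.
Flight 2 in UTC: 23:02 − 11:00 = 12:02 on Nov 15.
+6 hours and 25 minutes → arrive 18:27 UTC on Nov 15.
Flight 2 lands earlier by 12 hours 23 minutes.

the second, by 12 hours 23 minutes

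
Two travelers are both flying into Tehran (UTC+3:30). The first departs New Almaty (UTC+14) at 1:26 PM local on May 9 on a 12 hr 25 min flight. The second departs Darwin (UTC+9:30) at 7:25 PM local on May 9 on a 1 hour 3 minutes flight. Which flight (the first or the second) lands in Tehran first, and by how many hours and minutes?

Flight 1 in UTC: 1:26 PM − 14:00 = 11:26 PM on May 8.
+12 hours 25 minutes → arrive 11:51 AM UTC on May 9.
Flight 2 in UTC: 7:25 PM − 9:30 = 9:55 AM on May 9.
+1 hour and 3 minutes → arrive 10:58 AM UTC on May 9.
Flight 2 lands earlier by 53 minutes.

the second, by 53 minutes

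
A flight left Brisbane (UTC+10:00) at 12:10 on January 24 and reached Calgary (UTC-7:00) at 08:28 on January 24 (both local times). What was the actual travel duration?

13 hours 18 minutes

Departure in UTC: 12:10 − 10:00 = 02:10 on Jan 24.
Arrival in UTC: 08:28 + 7:00 = 15:28 on Jan 24.
Elapsed = 15:28 − 02:10 = 13 hours 18 minutes.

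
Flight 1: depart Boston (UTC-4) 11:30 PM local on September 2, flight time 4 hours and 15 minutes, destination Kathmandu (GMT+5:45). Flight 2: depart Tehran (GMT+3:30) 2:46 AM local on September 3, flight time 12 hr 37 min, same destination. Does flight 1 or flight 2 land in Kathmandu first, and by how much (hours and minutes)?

the first, by 4 hours 8 minutes

Flight 1 in UTC: 11:30 PM + 4:00 = 3:30 AM on Sep 3.
+4 hours and 15 minutes → arrive 7:45 AM UTC on Sep 3.
Flight 2 in UTC: 2:46 AM − 3:30 = 11:16 PM on Sep 2.
+12 hours and 37 minutes → arrive 11:53 AM UTC on Sep 3.
Flight 1 lands earlier by 4 hours 8 minutes.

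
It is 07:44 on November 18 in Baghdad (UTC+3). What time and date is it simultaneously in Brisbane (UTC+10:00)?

In UTC: 07:44 − 3:00 = 04:44 on Nov 18.
Brisbane is UTC+10:00: 04:44 + 10:00 = 14:44 on Nov 18.

14:44 on November 18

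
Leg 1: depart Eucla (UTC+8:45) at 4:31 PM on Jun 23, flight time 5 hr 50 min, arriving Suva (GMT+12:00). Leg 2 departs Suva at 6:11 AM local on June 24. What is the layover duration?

Convert departure to UTC: 4:31 PM − 8:45 = 7:46 AM UTC on Jun 23.
Add 5 hours 50 minutes flight time → 1:36 PM UTC.
Suva is UTC+12:00, so local arrival = 1:36 PM + 12:00 = 1:36 AM on Jun 24.
Layover = 6:11 AM − 1:36 AM = 4 hours 35 minutes.

4 hours 35 minutes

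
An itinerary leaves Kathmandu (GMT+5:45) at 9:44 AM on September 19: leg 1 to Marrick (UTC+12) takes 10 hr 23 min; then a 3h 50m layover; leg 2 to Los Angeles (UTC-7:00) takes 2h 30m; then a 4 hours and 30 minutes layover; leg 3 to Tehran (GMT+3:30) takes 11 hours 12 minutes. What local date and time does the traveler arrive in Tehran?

3:54 PM on Sep 20

Convert departure to UTC: 9:44 AM − 5:45 = 3:59 AM UTC on Sep 19.
Add 10 hours and 23 minutes leg 1 → 2:22 PM UTC.
Add 3 hours 50 minutes layover in Marrick → 6:12 PM UTC.
Add 2 hours 30 minutes leg 2 → 8:42 PM UTC.
Add 4 hours 30 minutes layover in Los Angeles → 1:12 AM UTC (Sep 20).
Add 11 hours and 12 minutes leg 3 → 12:24 PM UTC.
Tehran is UTC+3:30, so local arrival = 12:24 PM + 3:30 = 3:54 PM on Sep 20.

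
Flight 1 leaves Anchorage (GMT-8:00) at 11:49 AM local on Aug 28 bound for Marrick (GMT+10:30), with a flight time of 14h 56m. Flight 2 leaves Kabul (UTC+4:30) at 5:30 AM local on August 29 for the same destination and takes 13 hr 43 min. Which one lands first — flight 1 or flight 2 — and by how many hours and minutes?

Flight 1 in UTC: 11:49 AM + 8:00 = 7:49 PM on Aug 28.
+14 hours and 56 minutes → arrive 10:45 AM UTC on Aug 29.
Flight 2 in UTC: 5:30 AM − 4:30 = 1:00 AM on Aug 29.
+13 hours 43 minutes → arrive 2:43 PM UTC on Aug 29.
Flight 1 lands earlier by 3 hours 58 minutes.

the first, by 3 hours 58 minutes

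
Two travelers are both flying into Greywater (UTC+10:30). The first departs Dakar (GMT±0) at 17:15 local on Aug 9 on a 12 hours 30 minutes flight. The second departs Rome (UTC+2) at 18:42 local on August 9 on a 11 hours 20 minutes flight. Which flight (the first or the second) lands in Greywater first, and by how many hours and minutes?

the second, by 1 hour 43 minutes

Flight 1 departs at 17:15 UTC (Aug 9).
+12 hours and 30 minutes → arrive 05:45 UTC on Aug 10.
Flight 2 in UTC: 18:42 − 2:00 = 16:42 on Aug 9.
+11 hours 20 minutes → arrive 04:02 UTC on Aug 10.
Flight 2 lands earlier by 1 hour 43 minutes.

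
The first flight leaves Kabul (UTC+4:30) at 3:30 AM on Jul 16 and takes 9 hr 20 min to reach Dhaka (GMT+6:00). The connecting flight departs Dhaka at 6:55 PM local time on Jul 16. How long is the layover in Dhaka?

Convert departure to UTC: 3:30 AM − 4:30 = 11:00 PM UTC on Jul 15.
Add 9 hours 20 minutes flight time → 8:20 AM UTC (Jul 16).
Dhaka is UTC+6:00, so local arrival = 8:20 AM + 6:00 = 2:20 PM on Jul 16.
Layover = 6:55 PM − 2:20 PM = 4 hours 35 minutes.

4 hours 35 minutes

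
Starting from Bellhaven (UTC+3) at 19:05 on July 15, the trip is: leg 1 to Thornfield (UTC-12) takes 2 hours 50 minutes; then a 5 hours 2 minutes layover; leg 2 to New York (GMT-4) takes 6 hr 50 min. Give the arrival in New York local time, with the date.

Convert departure to UTC: 19:05 − 3:00 = 16:05 UTC on Jul 15.
Add 2 hours and 50 minutes leg 1 → 18:55 UTC.
Add 5 hours and 2 minutes layover in Thornfield → 23:57 UTC.
Add 6 hours 50 minutes leg 2 → 06:47 UTC (Jul 16).
New York is UTC−4:00, so local arrival = 06:47 − 4:00 = 02:47 on Jul 16.

02:47 on July 16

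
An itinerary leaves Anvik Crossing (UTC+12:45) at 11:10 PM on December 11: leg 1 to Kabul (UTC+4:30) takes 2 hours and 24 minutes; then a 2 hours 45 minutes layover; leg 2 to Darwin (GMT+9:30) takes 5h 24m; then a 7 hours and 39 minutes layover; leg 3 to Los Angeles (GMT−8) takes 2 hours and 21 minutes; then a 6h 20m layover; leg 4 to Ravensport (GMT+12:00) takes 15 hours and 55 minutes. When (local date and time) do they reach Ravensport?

Convert departure to UTC: 11:10 PM − 12:45 = 10:25 AM UTC on Dec 11.
Add 2 hours 24 minutes leg 1 → 12:49 PM UTC.
Add 2 hours and 45 minutes layover in Kabul → 3:34 PM UTC.
Add 5 hours 24 minutes leg 2 → 8:58 PM UTC.
Add 7 hours and 39 minutes layover in Darwin → 4:37 AM UTC (Dec 12).
Add 2 hours and 21 minutes leg 3 → 6:58 AM UTC.
Add 6 hours 20 minutes layover in Los Angeles → 1:18 PM UTC.
Add 15 hours and 55 minutes leg 4 → 5:13 AM UTC (Dec 13).
Ravensport is UTC+12:00, so local arrival = 5:13 AM + 12:00 = 5:13 PM on Dec 13.

5:13 PM on December 13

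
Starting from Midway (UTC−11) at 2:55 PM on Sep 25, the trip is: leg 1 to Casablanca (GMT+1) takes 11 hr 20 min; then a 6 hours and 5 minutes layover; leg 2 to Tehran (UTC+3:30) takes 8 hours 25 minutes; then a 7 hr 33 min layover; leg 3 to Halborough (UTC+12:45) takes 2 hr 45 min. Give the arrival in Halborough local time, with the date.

Convert departure to UTC: 2:55 PM + 11:00 = 1:55 AM UTC on Sep 26.
Add 11 hours 20 minutes leg 1 → 1:15 PM UTC.
Add 6 hours and 5 minutes layover in Casablanca → 7:20 PM UTC.
Add 8 hours 25 minutes leg 2 → 3:45 AM UTC (Sep 27).
Add 7 hours and 33 minutes layover in Tehran → 11:18 AM UTC.
Add 2 hours and 45 minutes leg 3 → 2:03 PM UTC.
Halborough is UTC+12:45, so local arrival = 2:03 PM + 12:45 = 2:48 AM on Sep 28.

2:48 AM on Sep 28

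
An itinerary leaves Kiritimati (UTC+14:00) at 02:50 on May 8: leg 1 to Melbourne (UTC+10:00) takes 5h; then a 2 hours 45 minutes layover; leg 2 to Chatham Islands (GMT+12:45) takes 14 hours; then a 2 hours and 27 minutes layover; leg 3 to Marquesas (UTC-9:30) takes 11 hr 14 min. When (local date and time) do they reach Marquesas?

14:46 on May 8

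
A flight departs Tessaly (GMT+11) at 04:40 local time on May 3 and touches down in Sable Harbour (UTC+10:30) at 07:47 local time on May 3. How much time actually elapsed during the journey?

Departure in UTC: 04:40 − 11:00 = 17:40 on May 2.
Arrival in UTC: 07:47 − 10:30 = 21:17 on May 2.
Elapsed = 21:17 − 17:40 = 3 hours 37 minutes.

3 hours 37 minutes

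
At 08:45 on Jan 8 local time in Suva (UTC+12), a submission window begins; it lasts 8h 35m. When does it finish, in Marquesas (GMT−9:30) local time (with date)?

Convert start to UTC: 08:45 − 12:00 = 20:45 UTC on Jan 7.
Add 8 hours 35 minutes duration → 05:20 UTC (Jan 8).
Marquesas is UTC−9:30, so local end time = 05:20 − 9:30 = 19:50 on Jan 7.

19:50 on January 7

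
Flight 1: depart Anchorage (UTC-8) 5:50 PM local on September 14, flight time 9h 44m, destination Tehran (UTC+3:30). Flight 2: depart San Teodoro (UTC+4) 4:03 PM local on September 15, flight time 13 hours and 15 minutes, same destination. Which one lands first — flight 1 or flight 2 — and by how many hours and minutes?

the first, by 13 hours 44 minutes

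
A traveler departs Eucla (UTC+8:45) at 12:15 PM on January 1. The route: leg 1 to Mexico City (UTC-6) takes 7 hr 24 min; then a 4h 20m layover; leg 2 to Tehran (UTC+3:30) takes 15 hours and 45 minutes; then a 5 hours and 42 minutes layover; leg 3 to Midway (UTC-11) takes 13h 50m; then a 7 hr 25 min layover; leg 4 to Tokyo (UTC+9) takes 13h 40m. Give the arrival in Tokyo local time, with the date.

8:36 AM on January 4

Convert departure to UTC: 12:15 PM − 8:45 = 3:30 AM UTC on Jan 1.
Add 7 hours 24 minutes leg 1 → 10:54 AM UTC.
Add 4 hours and 20 minutes layover in Mexico City → 3:14 PM UTC.
Add 15 hours 45 minutes leg 2 → 6:59 AM UTC (Jan 2).
Add 5 hours and 42 minutes layover in Tehran → 12:41 PM UTC.
Add 13 hours 50 minutes leg 3 → 2:31 AM UTC (Jan 3).
Add 7 hours and 25 minutes layover in Midway → 9:56 AM UTC.
Add 13 hours 40 minutes leg 4 → 11:36 PM UTC.
Tokyo is UTC+9:00, so local arrival = 11:36 PM + 9:00 = 8:36 AM on Jan 4.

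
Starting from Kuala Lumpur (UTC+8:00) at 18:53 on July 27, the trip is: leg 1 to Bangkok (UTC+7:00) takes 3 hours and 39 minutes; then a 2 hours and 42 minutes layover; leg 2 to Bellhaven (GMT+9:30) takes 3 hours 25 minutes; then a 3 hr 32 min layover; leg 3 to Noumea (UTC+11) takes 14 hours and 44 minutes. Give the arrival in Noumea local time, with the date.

01:55 on July 29

Convert departure to UTC: 18:53 − 8:00 = 10:53 UTC on Jul 27.
Add 3 hours and 39 minutes leg 1 → 14:32 UTC.
Add 2 hours and 42 minutes layover in Bangkok → 17:14 UTC.
Add 3 hours and 25 minutes leg 2 → 20:39 UTC.
Add 3 hours and 32 minutes layover in Bellhaven → 00:11 UTC (Jul 28).
Add 14 hours and 44 minutes leg 3 → 14:55 UTC.
Noumea is UTC+11:00, so local arrival = 14:55 + 11:00 = 01:55 on Jul 29.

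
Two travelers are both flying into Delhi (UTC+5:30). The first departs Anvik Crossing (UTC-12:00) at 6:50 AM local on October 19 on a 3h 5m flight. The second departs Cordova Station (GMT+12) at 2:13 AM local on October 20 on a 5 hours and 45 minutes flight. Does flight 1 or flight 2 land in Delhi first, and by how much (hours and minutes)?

the second, by 1 hour 57 minutes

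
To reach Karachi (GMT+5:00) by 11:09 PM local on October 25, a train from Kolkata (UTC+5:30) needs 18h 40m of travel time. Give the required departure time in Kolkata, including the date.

4:59 AM on October 25

Target arrival in UTC: 11:09 PM − 5:00 = 6:09 PM on Oct 25.
Subtract 18 hours 40 minutes → departure 11:29 PM UTC on Oct 24.
Kolkata is UTC+5:30: 11:29 PM + 5:30 = 4:59 AM on Oct 25.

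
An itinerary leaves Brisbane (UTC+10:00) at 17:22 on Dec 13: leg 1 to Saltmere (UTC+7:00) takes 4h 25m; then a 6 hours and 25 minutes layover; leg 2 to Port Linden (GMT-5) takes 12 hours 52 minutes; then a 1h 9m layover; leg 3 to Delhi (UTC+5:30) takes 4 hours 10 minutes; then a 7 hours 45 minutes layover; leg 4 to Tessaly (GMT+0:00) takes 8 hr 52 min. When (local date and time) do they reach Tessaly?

05:00 on December 15

Convert departure to UTC: 17:22 − 10:00 = 07:22 UTC on Dec 13.
Add 4 hours and 25 minutes leg 1 → 11:47 UTC.
Add 6 hours and 25 minutes layover in Saltmere → 18:12 UTC.
Add 12 hours 52 minutes leg 2 → 07:04 UTC (Dec 14).
Add 1 hour and 9 minutes layover in Port Linden → 08:13 UTC.
Add 4 hours and 10 minutes leg 3 → 12:23 UTC.
Add 7 hours 45 minutes layover in Delhi → 20:08 UTC.
Add 8 hours and 52 minutes leg 4 → 05:00 UTC (Dec 15).
Tessaly is UTC+0, so local arrival is the same: 05:00 on Dec 15.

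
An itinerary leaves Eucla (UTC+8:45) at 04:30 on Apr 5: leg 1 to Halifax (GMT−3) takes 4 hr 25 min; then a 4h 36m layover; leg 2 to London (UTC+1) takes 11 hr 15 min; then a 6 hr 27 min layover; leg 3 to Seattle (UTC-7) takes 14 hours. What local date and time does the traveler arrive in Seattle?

Convert departure to UTC: 04:30 − 8:45 = 19:45 UTC on Apr 4.
Add 4 hours and 25 minutes leg 1 → 00:10 UTC (Apr 5).
Add 4 hours and 36 minutes layover in Halifax → 04:46 UTC.
Add 11 hours 15 minutes leg 2 → 16:01 UTC.
Add 6 hours 27 minutes layover in London → 22:28 UTC.
Add 14 hours leg 3 → 12:28 UTC (Apr 6).
Seattle is UTC−7:00, so local arrival = 12:28 − 7:00 = 05:28 on Apr 6.

05:28 on April 6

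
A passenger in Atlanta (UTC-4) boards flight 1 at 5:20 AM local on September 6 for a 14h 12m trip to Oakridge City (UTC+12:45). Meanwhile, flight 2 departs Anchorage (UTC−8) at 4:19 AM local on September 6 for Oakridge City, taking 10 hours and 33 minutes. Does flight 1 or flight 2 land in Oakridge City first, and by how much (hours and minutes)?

Flight 1 in UTC: 5:20 AM + 4:00 = 9:20 AM on Sep 6.
+14 hours and 12 minutes → arrive 11:32 PM UTC on Sep 6.
Flight 2 in UTC: 4:19 AM + 8:00 = 12:19 PM on Sep 6.
+10 hours 33 minutes → arrive 10:52 PM UTC on Sep 6.
Flight 2 lands earlier by 40 minutes.

the second, by 40 minutes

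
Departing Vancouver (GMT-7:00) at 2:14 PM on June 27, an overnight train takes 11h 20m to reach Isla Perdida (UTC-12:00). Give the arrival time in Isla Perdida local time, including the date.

8:34 PM on Jun 27

Isla Perdida is 5:00 behind Vancouver.
After 11 hours and 20 minutes it is 1:34 AM (Jun 28) in Vancouver.
Shift by the zone difference: 1:34 AM − 5:00 = 8:34 PM on Jun 27 in Isla Perdida.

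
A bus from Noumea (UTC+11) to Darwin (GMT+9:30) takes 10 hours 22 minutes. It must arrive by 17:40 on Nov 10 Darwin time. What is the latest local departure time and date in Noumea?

08:48 on November 10

Target arrival in UTC: 17:40 − 9:30 = 08:10 on Nov 10.
Subtract 10 hours 22 minutes → departure 21:48 UTC on Nov 9.
Noumea is UTC+11:00: 21:48 + 11:00 = 08:48 on Nov 10.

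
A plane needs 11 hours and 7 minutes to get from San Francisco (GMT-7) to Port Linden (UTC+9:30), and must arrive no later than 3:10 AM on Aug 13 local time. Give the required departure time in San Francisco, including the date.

11:33 PM on August 11

Target arrival in UTC: 3:10 AM − 9:30 = 5:40 PM on Aug 12.
Subtract 11 hours and 7 minutes → departure 6:33 AM UTC on Aug 12.
San Francisco is UTC−7:00: 6:33 AM − 7:00 = 11:33 PM on Aug 11.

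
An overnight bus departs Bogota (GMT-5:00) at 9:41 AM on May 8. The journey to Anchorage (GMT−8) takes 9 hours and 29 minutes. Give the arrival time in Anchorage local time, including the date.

4:10 PM on May 8

Convert departure to UTC: 9:41 AM + 5:00 = 2:41 PM UTC on May 8.
Add 9 hours and 29 minutes travel time → 12:10 AM UTC (May 9).
Anchorage is UTC−8:00, so local arrival = 12:10 AM − 8:00 = 4:10 PM on May 8.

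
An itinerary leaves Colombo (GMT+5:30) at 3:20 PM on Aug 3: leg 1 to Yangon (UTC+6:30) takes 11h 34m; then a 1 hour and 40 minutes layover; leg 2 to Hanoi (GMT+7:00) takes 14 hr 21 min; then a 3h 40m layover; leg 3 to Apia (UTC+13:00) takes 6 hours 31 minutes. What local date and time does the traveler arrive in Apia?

12:36 PM on Aug 5

Convert departure to UTC: 3:20 PM − 5:30 = 9:50 AM UTC on Aug 3.
Add 11 hours 34 minutes leg 1 → 9:24 PM UTC.
Add 1 hour 40 minutes layover in Yangon → 11:04 PM UTC.
Add 14 hours and 21 minutes leg 2 → 1:25 PM UTC (Aug 4).
Add 3 hours and 40 minutes layover in Hanoi → 5:05 PM UTC.
Add 6 hours 31 minutes leg 3 → 11:36 PM UTC.
Apia is UTC+13:00, so local arrival = 11:36 PM + 13:00 = 12:36 PM on Aug 5.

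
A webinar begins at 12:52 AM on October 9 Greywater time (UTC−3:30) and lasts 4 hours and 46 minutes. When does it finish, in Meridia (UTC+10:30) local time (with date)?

Convert start to UTC: 12:52 AM + 3:30 = 4:22 AM UTC on Oct 9.
Add 4 hours and 46 minutes duration → 9:08 AM UTC.
Meridia is UTC+10:30, so local end time = 9:08 AM + 10:30 = 7:38 PM on Oct 9.

7:38 PM on Oct 9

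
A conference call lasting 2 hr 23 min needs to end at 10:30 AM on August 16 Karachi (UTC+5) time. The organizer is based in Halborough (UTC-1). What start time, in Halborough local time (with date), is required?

2:07 AM on Aug 16

Target end time in UTC: 10:30 AM − 5:00 = 5:30 AM on Aug 16.
Subtract 2 hours and 23 minutes → start 3:07 AM UTC on Aug 16.
Halborough is UTC−1:00: 3:07 AM − 1:00 = 2:07 AM on Aug 16.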